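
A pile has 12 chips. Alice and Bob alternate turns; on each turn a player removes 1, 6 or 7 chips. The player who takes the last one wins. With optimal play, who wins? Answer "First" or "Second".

Second

Compute winning (W) and losing (L) positions by backward induction:
i:   0  1  2  3  4  5  6  7  8  9 10 11 12
     L  W  L  W  L  W  W  W  W  W  W  W  L
Position 12 is L, so the second player wins.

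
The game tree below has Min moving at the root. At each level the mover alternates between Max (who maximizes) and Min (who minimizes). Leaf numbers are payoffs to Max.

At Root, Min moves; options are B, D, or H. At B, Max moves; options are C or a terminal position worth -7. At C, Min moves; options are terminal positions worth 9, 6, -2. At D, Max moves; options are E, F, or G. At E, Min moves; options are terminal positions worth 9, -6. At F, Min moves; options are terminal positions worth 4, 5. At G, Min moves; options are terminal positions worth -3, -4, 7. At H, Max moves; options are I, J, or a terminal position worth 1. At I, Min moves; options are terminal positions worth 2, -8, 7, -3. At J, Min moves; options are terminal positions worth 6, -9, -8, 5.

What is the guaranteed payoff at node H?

1

I: min(2, -8, 7, -3) = -8
J: min(6, -9, -8, 5) = -9
H: max(-8, -9, 1) = 1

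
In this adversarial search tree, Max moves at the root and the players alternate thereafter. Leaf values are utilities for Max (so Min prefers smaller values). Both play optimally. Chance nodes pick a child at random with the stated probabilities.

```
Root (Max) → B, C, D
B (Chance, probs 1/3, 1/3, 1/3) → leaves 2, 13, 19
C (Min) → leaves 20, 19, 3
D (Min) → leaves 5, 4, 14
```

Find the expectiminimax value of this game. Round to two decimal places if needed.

11.33

B (Chance): 1/3·2 + 1/3·13 + 1/3·19 = 11.33
C (Min): min(20, 19, 3) = 3
D (Min): min(5, 4, 14) = 4
Root (Max): max(11.33, 3, 4) = 11.33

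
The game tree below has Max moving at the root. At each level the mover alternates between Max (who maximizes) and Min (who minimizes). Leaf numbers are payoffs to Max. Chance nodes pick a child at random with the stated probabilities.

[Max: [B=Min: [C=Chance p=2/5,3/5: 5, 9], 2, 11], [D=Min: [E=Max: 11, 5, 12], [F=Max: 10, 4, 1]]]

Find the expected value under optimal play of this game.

10

C (Chance): 2/5·5 + 3/5·9 = 7.4
B (Min): min(7.4, 2, 11) = 2
E (Max): max(11, 5, 12) = 12
F (Max): max(10, 4, 1) = 10
D (Min): min(12, 10) = 10
Root (Max): max(2, 10) = 10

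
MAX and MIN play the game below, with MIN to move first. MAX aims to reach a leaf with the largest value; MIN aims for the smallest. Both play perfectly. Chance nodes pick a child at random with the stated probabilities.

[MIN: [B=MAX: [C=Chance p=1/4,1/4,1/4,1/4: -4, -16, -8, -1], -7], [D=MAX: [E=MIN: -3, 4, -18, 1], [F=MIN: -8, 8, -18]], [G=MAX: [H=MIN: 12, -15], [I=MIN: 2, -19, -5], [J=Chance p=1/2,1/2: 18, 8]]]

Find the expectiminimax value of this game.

C (Chance): 1/4·-4 + 1/4·-16 + 1/4·-8 + 1/4·-1 = -7.25
B (MAX): max(-7.25, -7) = -7
E (MIN): min(-3, 4, -18, 1) = -18
F (MIN): min(-8, 8, -18) = -18
D (MAX): max(-18, -18) = -18
H (MIN): min(12, -15) = -15
I (MIN): min(2, -19, -5) = -19
J (Chance): 1/2·18 + 1/2·8 = 13
G (MAX): max(-15, -19, 13) = 13
Root (MIN): min(-7, -18, 13) = -18

-18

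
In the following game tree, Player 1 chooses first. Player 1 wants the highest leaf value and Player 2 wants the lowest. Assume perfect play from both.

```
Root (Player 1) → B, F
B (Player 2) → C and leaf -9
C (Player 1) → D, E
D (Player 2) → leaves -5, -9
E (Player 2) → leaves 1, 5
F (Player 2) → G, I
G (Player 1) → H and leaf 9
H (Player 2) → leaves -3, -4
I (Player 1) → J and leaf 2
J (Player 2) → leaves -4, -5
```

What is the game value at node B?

D: min(-5, -9) = -9
E: min(1, 5) = 1
C: max(-9, 1) = 1
B: min(1, -9) = -9

-9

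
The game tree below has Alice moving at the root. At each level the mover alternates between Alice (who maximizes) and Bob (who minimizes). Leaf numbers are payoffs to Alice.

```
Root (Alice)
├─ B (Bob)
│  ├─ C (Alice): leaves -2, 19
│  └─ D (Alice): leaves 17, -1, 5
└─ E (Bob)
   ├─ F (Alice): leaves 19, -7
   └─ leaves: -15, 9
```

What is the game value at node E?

-15

F: max(19, -7) = 19
E: min(19, -15, 9) = -15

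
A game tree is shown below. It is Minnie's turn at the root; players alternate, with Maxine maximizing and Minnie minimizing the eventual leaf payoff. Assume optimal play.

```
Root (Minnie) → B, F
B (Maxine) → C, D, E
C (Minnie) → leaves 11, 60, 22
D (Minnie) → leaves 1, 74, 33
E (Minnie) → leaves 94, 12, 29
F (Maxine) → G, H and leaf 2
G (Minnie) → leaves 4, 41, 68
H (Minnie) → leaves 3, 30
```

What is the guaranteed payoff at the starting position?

4

C (Minnie): min(11, 60, 22) = 11
D (Minnie): min(1, 74, 33) = 1
E (Minnie): min(94, 12, 29) = 12
B (Maxine): max(11, 1, 12) = 12
G (Minnie): min(4, 41, 68) = 4
H (Minnie): min(3, 30) = 3
F (Maxine): max(4, 3, 2) = 4
Root (Minnie): min(12, 4) = 4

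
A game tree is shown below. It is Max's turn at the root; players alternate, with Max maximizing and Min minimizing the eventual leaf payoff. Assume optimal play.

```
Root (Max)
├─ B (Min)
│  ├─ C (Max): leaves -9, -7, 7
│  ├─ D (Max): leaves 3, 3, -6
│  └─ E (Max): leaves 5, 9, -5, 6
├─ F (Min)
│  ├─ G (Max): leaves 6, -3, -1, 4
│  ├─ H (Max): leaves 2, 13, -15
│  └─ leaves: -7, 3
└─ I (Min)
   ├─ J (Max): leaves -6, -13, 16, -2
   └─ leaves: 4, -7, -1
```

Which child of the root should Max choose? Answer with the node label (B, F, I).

C (Max): max(-9, -7, 7) = 7
D (Max): max(3, 3, -6) = 3
E (Max): max(5, 9, -5, 6) = 9
B (Min): min(7, 3, 9) = 3
G (Max): max(6, -3, -1, 4) = 6
H (Max): max(2, 13, -15) = 13
F (Min): min(6, 13, -7, 3) = -7
J (Max): max(-6, -13, 16, -2) = 16
I (Min): min(16, 4, -7, -1) = -7
Root (Max): max(3, -7, -7) = 3
Max picks the child with the highest value: B (value 3).

B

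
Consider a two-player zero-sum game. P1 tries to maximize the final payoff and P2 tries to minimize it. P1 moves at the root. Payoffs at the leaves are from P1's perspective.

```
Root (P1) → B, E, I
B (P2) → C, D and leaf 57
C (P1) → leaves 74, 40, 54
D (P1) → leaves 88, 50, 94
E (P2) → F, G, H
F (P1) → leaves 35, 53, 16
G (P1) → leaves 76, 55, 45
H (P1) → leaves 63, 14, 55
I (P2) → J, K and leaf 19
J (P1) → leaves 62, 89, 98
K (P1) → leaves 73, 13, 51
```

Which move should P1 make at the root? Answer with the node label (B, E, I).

C (P1): max(74, 40, 54) = 74
D (P1): max(88, 50, 94) = 94
B (P2): min(74, 94, 57) = 57
F (P1): max(35, 53, 16) = 53
G (P1): max(76, 55, 45) = 76
H (P1): max(63, 14, 55) = 63
E (P2): min(53, 76, 63) = 53
J (P1): max(62, 89, 98) = 98
K (P1): max(73, 13, 51) = 73
I (P2): min(98, 73, 19) = 19
Root (P1): max(57, 53, 19) = 57
P1 picks the child with the highest value: B (value 57).

B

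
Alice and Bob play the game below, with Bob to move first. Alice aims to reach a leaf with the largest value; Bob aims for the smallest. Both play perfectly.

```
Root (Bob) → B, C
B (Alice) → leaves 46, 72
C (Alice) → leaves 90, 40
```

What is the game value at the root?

72

B (Alice): max(46, 72) = 72
C (Alice): max(90, 40) = 90
Root (Bob): min(72, 90) = 72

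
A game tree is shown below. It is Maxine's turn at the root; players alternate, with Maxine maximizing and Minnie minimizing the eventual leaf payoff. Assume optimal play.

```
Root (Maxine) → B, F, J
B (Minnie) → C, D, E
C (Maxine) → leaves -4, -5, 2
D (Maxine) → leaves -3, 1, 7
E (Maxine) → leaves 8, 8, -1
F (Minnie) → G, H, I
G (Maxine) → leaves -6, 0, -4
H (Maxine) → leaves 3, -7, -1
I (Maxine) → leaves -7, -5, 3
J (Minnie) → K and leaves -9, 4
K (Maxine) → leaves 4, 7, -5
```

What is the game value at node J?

K: max(4, 7, -5) = 7
J: min(7, -9, 4) = -9

-9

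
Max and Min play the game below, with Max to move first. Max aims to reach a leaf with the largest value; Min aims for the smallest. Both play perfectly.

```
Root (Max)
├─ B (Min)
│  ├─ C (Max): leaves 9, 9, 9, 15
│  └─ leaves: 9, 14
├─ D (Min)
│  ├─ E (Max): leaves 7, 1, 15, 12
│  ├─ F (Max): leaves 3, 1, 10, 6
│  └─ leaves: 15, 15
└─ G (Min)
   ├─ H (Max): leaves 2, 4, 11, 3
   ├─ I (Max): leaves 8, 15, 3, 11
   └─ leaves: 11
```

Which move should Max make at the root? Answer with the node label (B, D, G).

G

C (Max): max(9, 9, 9, 15) = 15
B (Min): min(15, 9, 14) = 9
E (Max): max(7, 1, 15, 12) = 15
F (Max): max(3, 1, 10, 6) = 10
D (Min): min(15, 10, 15, 15) = 10
H (Max): max(2, 4, 11, 3) = 11
I (Max): max(8, 15, 3, 11) = 15
G (Min): min(11, 15, 11) = 11
Root (Max): max(9, 10, 11) = 11
Max picks the child with the highest value: G (value 11).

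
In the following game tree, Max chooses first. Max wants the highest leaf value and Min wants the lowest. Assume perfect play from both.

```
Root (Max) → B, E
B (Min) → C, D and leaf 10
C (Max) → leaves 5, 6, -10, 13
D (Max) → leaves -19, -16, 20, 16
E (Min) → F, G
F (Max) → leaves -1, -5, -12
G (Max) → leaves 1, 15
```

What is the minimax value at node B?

C: max(5, 6, -10, 13) = 13
D: max(-19, -16, 20, 16) = 20
B: min(13, 20, 10) = 10

10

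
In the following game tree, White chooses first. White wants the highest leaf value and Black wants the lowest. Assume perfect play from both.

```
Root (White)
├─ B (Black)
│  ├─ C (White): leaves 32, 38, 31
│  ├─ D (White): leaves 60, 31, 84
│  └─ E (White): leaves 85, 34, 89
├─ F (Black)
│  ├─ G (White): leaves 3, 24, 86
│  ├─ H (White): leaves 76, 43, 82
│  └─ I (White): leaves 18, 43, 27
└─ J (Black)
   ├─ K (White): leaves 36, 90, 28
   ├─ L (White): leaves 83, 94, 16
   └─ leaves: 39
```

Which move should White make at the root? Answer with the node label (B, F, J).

C (White): max(32, 38, 31) = 38
D (White): max(60, 31, 84) = 84
E (White): max(85, 34, 89) = 89
B (Black): min(38, 84, 89) = 38
G (White): max(3, 24, 86) = 86
H (White): max(76, 43, 82) = 82
I (White): max(18, 43, 27) = 43
F (Black): min(86, 82, 43) = 43
K (White): max(36, 90, 28) = 90
L (White): max(83, 94, 16) = 94
J (Black): min(90, 94, 39) = 39
Root (White): max(38, 43, 39) = 43
White picks the child with the highest value: F (value 43).

F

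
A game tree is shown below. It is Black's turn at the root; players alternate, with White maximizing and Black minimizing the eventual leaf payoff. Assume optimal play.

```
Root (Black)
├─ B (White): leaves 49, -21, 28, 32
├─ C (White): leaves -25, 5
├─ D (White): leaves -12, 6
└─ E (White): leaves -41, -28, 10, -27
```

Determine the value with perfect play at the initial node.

5

B (White): max(49, -21, 28, 32) = 49
C (White): max(-25, 5) = 5
D (White): max(-12, 6) = 6
E (White): max(-41, -28, 10, -27) = 10
Root (Black): min(49, 5, 6, 10) = 5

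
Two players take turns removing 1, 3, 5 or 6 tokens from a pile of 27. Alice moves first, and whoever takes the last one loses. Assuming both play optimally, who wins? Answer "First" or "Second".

Second

W/L table (W = player to move can force a win):
i:   0  1  2  3  4  5  6  7  8  9 10 11 12 13 14 15 16 17 18 19 20 21 22 23 24 25 26 27
     W  L  W  L  W  L  W  W  W  W  W  W  L  W  L  W  L  W  W  W  W  W  W  L  W  L  W  L
Position 27 is L, so the second player wins.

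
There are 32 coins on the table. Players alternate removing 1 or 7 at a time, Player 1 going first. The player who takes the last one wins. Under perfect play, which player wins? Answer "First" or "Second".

Positions where the player to move wins (W) vs loses (L):
i:   0  1  2  3  4  5  6  7  8  9 10 11 12 13 14 15 16 17 18 19 20 21 22 23 24 25 26 27 28 29 30 31 32
     L  W  L  W  L  W  L  W  L  W  L  W  L  W  L  W  L  W  L  W  L  W  L  W  L  W  L  W  L  W  L  W  L
Position 32 is L, so the second player wins.

Second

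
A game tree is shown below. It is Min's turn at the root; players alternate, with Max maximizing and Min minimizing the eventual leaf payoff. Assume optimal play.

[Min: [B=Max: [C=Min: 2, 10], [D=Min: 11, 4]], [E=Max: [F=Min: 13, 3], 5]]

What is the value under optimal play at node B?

4

C: min(2, 10) = 2
D: min(11, 4) = 4
B: max(2, 4) = 4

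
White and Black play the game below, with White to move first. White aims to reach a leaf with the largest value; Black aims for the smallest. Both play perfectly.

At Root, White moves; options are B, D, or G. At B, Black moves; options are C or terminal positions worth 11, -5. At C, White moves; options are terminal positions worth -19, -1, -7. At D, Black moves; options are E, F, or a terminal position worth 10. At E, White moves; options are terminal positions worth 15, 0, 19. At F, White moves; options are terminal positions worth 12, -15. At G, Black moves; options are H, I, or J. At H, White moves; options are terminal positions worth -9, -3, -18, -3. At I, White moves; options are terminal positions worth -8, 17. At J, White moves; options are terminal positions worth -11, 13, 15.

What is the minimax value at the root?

10

C (White): max(-19, -1, -7) = -1
B (Black): min(-1, 11, -5) = -5
E (White): max(15, 0, 19) = 19
F (White): max(12, -15) = 12
D (Black): min(19, 12, 10) = 10
H (White): max(-9, -3, -18, -3) = -3
I (White): max(-8, 17) = 17
J (White): max(-11, 13, 15) = 15
G (Black): min(-3, 17, 15) = -3
Root (White): max(-5, 10, -3) = 10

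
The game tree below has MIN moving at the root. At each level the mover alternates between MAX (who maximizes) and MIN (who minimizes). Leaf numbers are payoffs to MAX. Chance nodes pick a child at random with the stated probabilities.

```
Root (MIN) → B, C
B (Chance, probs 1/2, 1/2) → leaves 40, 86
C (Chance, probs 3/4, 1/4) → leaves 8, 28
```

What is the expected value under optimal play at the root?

B (Chance): 1/2·40 + 1/2·86 = 63
C (Chance): 3/4·8 + 1/4·28 = 13
Root (MIN): min(63, 13) = 13

13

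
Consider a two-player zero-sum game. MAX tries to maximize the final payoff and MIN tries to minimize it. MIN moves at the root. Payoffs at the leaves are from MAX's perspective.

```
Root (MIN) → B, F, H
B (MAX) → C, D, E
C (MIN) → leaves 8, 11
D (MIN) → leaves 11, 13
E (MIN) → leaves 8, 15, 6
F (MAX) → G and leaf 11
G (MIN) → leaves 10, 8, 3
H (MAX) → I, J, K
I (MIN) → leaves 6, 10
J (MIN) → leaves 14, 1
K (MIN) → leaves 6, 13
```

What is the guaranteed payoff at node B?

11

C: min(8, 11) = 8
D: min(11, 13) = 11
E: min(8, 15, 6) = 6
B: max(8, 11, 6) = 11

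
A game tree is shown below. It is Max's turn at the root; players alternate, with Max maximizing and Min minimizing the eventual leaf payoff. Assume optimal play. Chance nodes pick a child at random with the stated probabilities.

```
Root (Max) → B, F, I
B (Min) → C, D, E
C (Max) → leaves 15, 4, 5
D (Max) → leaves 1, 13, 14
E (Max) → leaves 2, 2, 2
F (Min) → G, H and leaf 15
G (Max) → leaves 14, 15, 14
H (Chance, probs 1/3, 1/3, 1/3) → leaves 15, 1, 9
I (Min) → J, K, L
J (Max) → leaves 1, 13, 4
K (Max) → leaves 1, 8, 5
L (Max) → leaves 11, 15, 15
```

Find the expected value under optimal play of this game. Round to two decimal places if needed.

8.33

C (Max): max(15, 4, 5) = 15
D (Max): max(1, 13, 14) = 14
E (Max): max(2, 2, 2) = 2
B (Min): min(15, 14, 2) = 2
G (Max): max(14, 15, 14) = 15
H (Chance): 1/3·15 + 1/3·1 + 1/3·9 = 8.33
F (Min): min(15, 8.33, 15) = 8.33
J (Max): max(1, 13, 4) = 13
K (Max): max(1, 8, 5) = 8
L (Max): max(11, 15, 15) = 15
I (Min): min(13, 8, 15) = 8
Root (Max): max(2, 8.33, 8) = 8.33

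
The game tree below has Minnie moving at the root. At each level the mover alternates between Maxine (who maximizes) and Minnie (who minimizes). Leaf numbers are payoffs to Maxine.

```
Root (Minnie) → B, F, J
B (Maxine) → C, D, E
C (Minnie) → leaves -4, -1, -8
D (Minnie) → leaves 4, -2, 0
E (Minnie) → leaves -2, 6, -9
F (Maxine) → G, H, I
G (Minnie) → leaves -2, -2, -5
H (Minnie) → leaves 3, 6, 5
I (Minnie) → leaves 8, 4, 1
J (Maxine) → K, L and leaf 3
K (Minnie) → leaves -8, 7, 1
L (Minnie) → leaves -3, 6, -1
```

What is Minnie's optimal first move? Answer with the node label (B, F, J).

C (Minnie): min(-4, -1, -8) = -8
D (Minnie): min(4, -2, 0) = -2
E (Minnie): min(-2, 6, -9) = -9
B (Maxine): max(-8, -2, -9) = -2
G (Minnie): min(-2, -2, -5) = -5
H (Minnie): min(3, 6, 5) = 3
I (Minnie): min(8, 4, 1) = 1
F (Maxine): max(-5, 3, 1) = 3
K (Minnie): min(-8, 7, 1) = -8
L (Minnie): min(-3, 6, -1) = -3
J (Maxine): max(-8, -3, 3) = 3
Root (Minnie): min(-2, 3, 3) = -2
Minnie picks the child with the lowest value: B (value -2).

B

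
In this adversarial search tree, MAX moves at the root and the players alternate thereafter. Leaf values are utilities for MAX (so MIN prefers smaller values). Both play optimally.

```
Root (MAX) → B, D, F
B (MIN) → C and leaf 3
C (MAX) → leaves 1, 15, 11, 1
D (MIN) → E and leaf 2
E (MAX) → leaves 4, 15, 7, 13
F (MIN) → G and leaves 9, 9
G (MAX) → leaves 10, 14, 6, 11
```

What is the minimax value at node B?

C: max(1, 15, 11, 1) = 15
B: min(15, 3) = 3

3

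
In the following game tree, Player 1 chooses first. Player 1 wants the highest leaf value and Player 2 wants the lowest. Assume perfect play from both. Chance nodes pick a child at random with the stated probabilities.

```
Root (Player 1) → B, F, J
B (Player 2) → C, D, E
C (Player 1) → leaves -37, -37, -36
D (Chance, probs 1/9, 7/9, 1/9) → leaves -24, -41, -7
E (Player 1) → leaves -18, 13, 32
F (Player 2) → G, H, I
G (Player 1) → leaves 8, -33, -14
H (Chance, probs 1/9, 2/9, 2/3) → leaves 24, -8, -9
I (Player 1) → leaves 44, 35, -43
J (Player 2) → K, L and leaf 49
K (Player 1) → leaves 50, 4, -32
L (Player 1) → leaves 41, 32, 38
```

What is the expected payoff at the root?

41

C (Player 1): max(-37, -37, -36) = -36
D (Chance): 1/9·-24 + 7/9·-41 + 1/9·-7 = -35.33
E (Player 1): max(-18, 13, 32) = 32
B (Player 2): min(-36, -35.33, 32) = -36
G (Player 1): max(8, -33, -14) = 8
H (Chance): 1/9·24 + 2/9·-8 + 2/3·-9 = -5.11
I (Player 1): max(44, 35, -43) = 44
F (Player 2): min(8, -5.11, 44) = -5.11
K (Player 1): max(50, 4, -32) = 50
L (Player 1): max(41, 32, 38) = 41
J (Player 2): min(50, 41, 49) = 41
Root (Player 1): max(-36, -5.11, 41) = 41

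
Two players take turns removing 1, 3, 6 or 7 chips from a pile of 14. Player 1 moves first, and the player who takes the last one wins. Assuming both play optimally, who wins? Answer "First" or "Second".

Positions where the player to move wins (W) vs loses (L):
i:   0  1  2  3  4  5  6  7  8  9 10 11 12 13 14
     L  W  L  W  L  W  W  W  W  W  W  W  L  W  L
Position 14 is L, so the second player wins.

Second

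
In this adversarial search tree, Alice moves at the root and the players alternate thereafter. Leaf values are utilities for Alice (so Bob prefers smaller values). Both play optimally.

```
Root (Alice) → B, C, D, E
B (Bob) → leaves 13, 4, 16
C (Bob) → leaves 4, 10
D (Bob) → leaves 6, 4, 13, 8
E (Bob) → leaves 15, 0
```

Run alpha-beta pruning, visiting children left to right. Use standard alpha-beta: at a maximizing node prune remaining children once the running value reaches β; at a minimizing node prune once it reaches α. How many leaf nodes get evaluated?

8

B [α=-∞,β=+∞]: v=4
C [α=4,β=+∞]: v=4 after child 1 ≤ α → α-cutoff, skip 1
D [α=4,β=+∞]: v=4 after child 2 ≤ α → α-cutoff, skip 2
E [α=4,β=+∞]: v=0
Root [α=-∞,β=+∞]: v=4
Leaves evaluated: 8 of 11.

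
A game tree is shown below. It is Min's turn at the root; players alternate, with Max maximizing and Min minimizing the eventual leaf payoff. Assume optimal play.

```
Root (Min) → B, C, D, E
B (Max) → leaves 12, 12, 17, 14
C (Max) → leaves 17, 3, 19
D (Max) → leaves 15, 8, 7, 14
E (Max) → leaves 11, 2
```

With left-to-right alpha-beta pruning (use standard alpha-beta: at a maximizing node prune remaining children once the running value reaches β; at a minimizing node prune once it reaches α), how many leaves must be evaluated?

11

B [α=-∞,β=+∞]: v=17
C [α=-∞,β=17]: v=17 after child 1 ≥ β → β-cutoff, skip 2
D [α=-∞,β=17]: v=15
E [α=-∞,β=15]: v=11
Root [α=-∞,β=+∞]: v=11
Leaves evaluated: 11 of 13.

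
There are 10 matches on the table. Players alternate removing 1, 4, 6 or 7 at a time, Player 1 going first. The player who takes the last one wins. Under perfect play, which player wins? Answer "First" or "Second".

Second

Compute winning (W) and losing (L) positions by backward induction:
i:   0  1  2  3  4  5  6  7  8  9 10
     L  W  L  W  W  L  W  W  W  W  L
Position 10 is L, so the second player wins.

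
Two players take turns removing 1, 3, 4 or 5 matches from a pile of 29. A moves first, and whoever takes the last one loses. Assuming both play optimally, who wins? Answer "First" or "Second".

i:   0  1  2  3  4  5  6  7  8  9 10 11 12 13 14 15 16 17 18 19 20 21 22 23 24 25 26 27 28 29
     W  L  W  L  W  W  W  W  W  L  W  L  W  W  W  W  W  L  W  L  W  W  W  W  W  L  W  L  W  W
Position 29 is W, so the first player wins.

First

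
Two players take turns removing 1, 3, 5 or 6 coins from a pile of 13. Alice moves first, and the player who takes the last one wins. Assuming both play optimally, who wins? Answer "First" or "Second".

Second

Positions where the player to move wins (W) vs loses (L):
i:   0  1  2  3  4  5  6  7  8  9 10 11 12 13
     L  W  L  W  L  W  W  W  W  W  W  L  W  L
Position 13 is L, so the second player wins.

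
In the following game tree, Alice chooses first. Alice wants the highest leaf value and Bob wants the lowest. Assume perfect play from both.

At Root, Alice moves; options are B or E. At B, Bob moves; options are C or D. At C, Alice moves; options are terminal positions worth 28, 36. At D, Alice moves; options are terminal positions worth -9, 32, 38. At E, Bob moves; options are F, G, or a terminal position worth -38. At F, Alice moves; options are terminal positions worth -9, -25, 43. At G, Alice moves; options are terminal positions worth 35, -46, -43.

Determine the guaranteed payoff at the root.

C (Alice): max(28, 36) = 36
D (Alice): max(-9, 32, 38) = 38
B (Bob): min(36, 38) = 36
F (Alice): max(-9, -25, 43) = 43
G (Alice): max(35, -46, -43) = 35
E (Bob): min(43, 35, -38) = -38
Root (Alice): max(36, -38) = 36

36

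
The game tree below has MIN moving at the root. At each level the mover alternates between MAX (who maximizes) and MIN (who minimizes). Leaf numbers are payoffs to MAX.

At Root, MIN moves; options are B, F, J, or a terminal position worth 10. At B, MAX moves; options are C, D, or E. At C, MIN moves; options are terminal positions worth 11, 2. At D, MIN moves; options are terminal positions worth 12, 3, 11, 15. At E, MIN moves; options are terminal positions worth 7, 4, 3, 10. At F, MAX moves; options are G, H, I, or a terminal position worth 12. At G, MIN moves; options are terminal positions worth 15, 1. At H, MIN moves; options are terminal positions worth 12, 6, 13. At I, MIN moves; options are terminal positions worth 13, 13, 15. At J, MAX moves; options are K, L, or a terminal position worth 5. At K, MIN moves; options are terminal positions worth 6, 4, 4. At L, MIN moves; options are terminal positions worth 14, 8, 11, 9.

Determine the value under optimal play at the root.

C (MIN): min(11, 2) = 2
D (MIN): min(12, 3, 11, 15) = 3
E (MIN): min(7, 4, 3, 10) = 3
B (MAX): max(2, 3, 3) = 3
G (MIN): min(15, 1) = 1
H (MIN): min(12, 6, 13) = 6
I (MIN): min(13, 13, 15) = 13
F (MAX): max(1, 6, 13, 12) = 13
K (MIN): min(6, 4, 4) = 4
L (MIN): min(14, 8, 11, 9) = 8
J (MAX): max(4, 8, 5) = 8
Root (MIN): min(3, 13, 8, 10) = 3

3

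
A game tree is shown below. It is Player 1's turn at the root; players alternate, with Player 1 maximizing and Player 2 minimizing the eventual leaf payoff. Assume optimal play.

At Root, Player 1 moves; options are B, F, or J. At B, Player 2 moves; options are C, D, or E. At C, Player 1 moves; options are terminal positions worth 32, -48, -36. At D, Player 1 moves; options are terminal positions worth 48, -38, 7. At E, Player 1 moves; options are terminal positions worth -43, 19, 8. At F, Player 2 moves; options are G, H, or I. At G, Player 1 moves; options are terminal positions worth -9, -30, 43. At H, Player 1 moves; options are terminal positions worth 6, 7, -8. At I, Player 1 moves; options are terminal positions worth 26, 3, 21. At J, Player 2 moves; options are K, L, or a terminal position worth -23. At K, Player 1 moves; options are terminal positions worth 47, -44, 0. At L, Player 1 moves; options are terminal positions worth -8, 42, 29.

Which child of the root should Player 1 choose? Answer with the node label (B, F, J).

C (Player 1): max(32, -48, -36) = 32
D (Player 1): max(48, -38, 7) = 48
E (Player 1): max(-43, 19, 8) = 19
B (Player 2): min(32, 48, 19) = 19
G (Player 1): max(-9, -30, 43) = 43
H (Player 1): max(6, 7, -8) = 7
I (Player 1): max(26, 3, 21) = 26
F (Player 2): min(43, 7, 26) = 7
K (Player 1): max(47, -44, 0) = 47
L (Player 1): max(-8, 42, 29) = 42
J (Player 2): min(47, 42, -23) = -23
Root (Player 1): max(19, 7, -23) = 19
Player 1 picks the child with the highest value: B (value 19).

B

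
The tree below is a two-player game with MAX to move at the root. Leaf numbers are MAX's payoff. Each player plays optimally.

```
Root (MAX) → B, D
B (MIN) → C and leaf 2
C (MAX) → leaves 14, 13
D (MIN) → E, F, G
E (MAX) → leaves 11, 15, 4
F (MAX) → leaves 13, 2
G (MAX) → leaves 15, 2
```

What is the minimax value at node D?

E: max(11, 15, 4) = 15
F: max(13, 2) = 13
G: max(15, 2) = 15
D: min(15, 13, 15) = 13

13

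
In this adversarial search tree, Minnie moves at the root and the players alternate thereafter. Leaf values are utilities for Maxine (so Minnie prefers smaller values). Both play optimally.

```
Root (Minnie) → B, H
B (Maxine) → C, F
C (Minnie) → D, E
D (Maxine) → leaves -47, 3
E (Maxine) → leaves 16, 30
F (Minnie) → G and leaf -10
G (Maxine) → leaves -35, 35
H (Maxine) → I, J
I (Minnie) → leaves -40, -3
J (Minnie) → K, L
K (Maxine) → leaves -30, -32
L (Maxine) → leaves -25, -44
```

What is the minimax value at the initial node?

D (Maxine): max(-47, 3) = 3
E (Maxine): max(16, 30) = 30
C (Minnie): min(3, 30) = 3
G (Maxine): max(-35, 35) = 35
F (Minnie): min(35, -10) = -10
B (Maxine): max(3, -10) = 3
I (Minnie): min(-40, -3) = -40
K (Maxine): max(-30, -32) = -30
L (Maxine): max(-25, -44) = -25
J (Minnie): min(-30, -25) = -30
H (Maxine): max(-40, -30) = -30
Root (Minnie): min(3, -30) = -30

-30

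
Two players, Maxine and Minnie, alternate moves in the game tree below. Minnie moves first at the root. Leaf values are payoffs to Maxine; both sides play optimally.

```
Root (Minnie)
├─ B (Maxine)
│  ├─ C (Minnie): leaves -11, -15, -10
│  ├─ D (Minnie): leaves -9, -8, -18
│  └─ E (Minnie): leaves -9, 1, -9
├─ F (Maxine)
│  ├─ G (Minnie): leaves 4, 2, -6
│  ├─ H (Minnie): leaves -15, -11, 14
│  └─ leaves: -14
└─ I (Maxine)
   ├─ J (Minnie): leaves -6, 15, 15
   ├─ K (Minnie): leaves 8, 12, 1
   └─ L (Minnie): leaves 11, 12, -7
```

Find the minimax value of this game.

-9

C (Minnie): min(-11, -15, -10) = -15
D (Minnie): min(-9, -8, -18) = -18
E (Minnie): min(-9, 1, -9) = -9
B (Maxine): max(-15, -18, -9) = -9
G (Minnie): min(4, 2, -6) = -6
H (Minnie): min(-15, -11, 14) = -15
F (Maxine): max(-6, -15, -14) = -6
J (Minnie): min(-6, 15, 15) = -6
K (Minnie): min(8, 12, 1) = 1
L (Minnie): min(11, 12, -7) = -7
I (Maxine): max(-6, 1, -7) = 1
Root (Minnie): min(-9, -6, 1) = -9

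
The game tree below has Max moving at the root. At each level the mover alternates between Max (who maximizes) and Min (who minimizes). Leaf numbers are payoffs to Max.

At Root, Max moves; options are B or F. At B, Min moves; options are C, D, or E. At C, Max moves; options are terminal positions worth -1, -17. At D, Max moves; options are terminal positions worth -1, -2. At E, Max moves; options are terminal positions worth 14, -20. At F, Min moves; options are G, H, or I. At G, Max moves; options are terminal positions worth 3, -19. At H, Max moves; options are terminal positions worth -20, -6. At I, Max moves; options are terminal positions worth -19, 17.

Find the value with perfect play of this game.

C (Max): max(-1, -17) = -1
D (Max): max(-1, -2) = -1
E (Max): max(14, -20) = 14
B (Min): min(-1, -1, 14) = -1
G (Max): max(3, -19) = 3
H (Max): max(-20, -6) = -6
I (Max): max(-19, 17) = 17
F (Min): min(3, -6, 17) = -6
Root (Max): max(-1, -6) = -1

-1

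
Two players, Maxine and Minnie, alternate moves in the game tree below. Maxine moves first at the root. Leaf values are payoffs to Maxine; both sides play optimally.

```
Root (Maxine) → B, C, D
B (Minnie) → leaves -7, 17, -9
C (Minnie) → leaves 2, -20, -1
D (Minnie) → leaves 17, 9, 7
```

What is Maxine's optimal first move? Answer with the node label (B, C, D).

D

B (Minnie): min(-7, 17, -9) = -9
C (Minnie): min(2, -20, -1) = -20
D (Minnie): min(17, 9, 7) = 7
Root (Maxine): max(-9, -20, 7) = 7
Maxine picks the child with the highest value: D (value 7).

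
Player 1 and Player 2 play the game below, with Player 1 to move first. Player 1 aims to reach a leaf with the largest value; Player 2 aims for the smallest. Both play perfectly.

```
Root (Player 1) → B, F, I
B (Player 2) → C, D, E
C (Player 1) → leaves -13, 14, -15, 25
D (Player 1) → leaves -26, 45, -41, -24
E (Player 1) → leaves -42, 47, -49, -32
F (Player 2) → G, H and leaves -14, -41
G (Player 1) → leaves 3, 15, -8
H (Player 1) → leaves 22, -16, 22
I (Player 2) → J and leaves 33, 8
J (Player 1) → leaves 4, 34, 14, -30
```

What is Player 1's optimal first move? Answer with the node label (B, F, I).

C (Player 1): max(-13, 14, -15, 25) = 25
D (Player 1): max(-26, 45, -41, -24) = 45
E (Player 1): max(-42, 47, -49, -32) = 47
B (Player 2): min(25, 45, 47) = 25
G (Player 1): max(3, 15, -8) = 15
H (Player 1): max(22, -16, 22) = 22
F (Player 2): min(15, 22, -14, -41) = -41
J (Player 1): max(4, 34, 14, -30) = 34
I (Player 2): min(34, 33, 8) = 8
Root (Player 1): max(25, -41, 8) = 25
Player 1 picks the child with the highest value: B (value 25).

B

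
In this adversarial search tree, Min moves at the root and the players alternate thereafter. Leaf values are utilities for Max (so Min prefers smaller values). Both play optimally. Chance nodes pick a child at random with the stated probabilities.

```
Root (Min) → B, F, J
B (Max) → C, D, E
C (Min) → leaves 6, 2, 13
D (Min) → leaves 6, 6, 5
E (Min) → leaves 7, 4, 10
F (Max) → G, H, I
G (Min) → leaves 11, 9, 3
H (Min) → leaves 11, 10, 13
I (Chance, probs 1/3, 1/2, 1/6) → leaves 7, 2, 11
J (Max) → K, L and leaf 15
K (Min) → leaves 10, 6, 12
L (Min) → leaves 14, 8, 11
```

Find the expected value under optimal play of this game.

C (Min): min(6, 2, 13) = 2
D (Min): min(6, 6, 5) = 5
E (Min): min(7, 4, 10) = 4
B (Max): max(2, 5, 4) = 5
G (Min): min(11, 9, 3) = 3
H (Min): min(11, 10, 13) = 10
I (Chance): 1/3·7 + 1/2·2 + 1/6·11 = 5.17
F (Max): max(3, 10, 5.17) = 10
K (Min): min(10, 6, 12) = 6
L (Min): min(14, 8, 11) = 8
J (Max): max(6, 8, 15) = 15
Root (Min): min(5, 10, 15) = 5

5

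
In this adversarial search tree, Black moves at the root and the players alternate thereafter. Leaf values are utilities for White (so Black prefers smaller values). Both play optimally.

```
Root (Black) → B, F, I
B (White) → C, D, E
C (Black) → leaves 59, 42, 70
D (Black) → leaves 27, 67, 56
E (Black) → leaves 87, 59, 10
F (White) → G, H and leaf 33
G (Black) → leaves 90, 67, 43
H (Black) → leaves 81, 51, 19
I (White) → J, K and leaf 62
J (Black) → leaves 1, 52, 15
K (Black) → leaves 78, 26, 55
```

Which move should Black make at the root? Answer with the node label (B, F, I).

C (Black): min(59, 42, 70) = 42
D (Black): min(27, 67, 56) = 27
E (Black): min(87, 59, 10) = 10
B (White): max(42, 27, 10) = 42
G (Black): min(90, 67, 43) = 43
H (Black): min(81, 51, 19) = 19
F (White): max(43, 19, 33) = 43
J (Black): min(1, 52, 15) = 1
K (Black): min(78, 26, 55) = 26
I (White): max(1, 26, 62) = 62
Root (Black): min(42, 43, 62) = 42
Black picks the child with the lowest value: B (value 42).

B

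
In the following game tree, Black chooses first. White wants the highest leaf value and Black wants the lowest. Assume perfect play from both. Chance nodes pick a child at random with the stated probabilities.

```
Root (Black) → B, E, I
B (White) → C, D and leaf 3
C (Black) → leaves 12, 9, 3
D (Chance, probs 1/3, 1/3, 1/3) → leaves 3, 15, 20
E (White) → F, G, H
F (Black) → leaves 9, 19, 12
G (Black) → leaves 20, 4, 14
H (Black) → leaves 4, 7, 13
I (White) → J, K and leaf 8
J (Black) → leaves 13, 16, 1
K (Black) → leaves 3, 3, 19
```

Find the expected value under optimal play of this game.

C (Black): min(12, 9, 3) = 3
D (Chance): 1/3·3 + 1/3·15 + 1/3·20 = 12.67
B (White): max(3, 12.67, 3) = 12.67
F (Black): min(9, 19, 12) = 9
G (Black): min(20, 4, 14) = 4
H (Black): min(4, 7, 13) = 4
E (White): max(9, 4, 4) = 9
J (Black): min(13, 16, 1) = 1
K (Black): min(3, 3, 19) = 3
I (White): max(1, 3, 8) = 8
Root (Black): min(12.67, 9, 8) = 8

8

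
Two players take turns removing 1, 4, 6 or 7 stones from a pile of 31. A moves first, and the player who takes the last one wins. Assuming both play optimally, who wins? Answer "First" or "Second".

Second

W/L table (W = player to move can force a win):
i:   0  1  2  3  4  5  6  7  8  9 10 11 12 13 14 15 16 17 18 19 20 21 22 23 24 25 26 27 28 29 30 31
     L  W  L  W  W  L  W  W  W  W  L  W  W  L  W  L  W  W  L  W  W  W  W  L  W  W  L  W  L  W  W  L
Position 31 is L, so the second player wins.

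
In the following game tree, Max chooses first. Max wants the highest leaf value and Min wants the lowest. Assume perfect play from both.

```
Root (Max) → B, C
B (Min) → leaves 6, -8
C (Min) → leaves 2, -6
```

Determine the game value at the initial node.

-6

B (Min): min(6, -8) = -8
C (Min): min(2, -6) = -6
Root (Max): max(-8, -6) = -6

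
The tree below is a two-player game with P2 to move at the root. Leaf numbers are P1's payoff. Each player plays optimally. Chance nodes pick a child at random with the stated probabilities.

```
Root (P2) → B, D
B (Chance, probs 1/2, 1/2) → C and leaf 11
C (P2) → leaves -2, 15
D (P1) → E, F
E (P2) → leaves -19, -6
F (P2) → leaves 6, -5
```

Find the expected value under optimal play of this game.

-5

C (P2): min(-2, 15) = -2
B (Chance): 1/2·-2 + 1/2·11 = 4.5
E (P2): min(-19, -6) = -19
F (P2): min(6, -5) = -5
D (P1): max(-19, -5) = -5
Root (P2): min(4.5, -5) = -5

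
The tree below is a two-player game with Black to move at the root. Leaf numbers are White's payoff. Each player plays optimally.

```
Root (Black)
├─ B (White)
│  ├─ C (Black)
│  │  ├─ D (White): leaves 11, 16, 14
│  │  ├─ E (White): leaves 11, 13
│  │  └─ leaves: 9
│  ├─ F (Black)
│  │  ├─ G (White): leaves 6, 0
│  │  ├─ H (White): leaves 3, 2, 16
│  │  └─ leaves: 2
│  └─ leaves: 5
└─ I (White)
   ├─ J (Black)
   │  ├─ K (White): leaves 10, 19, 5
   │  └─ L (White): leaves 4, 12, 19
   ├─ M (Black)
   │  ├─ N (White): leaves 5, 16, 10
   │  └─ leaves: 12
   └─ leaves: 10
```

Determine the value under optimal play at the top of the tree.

D (White): max(11, 16, 14) = 16
E (White): max(11, 13) = 13
C (Black): min(16, 13, 9) = 9
G (White): max(6, 0) = 6
H (White): max(3, 2, 16) = 16
F (Black): min(6, 16, 2) = 2
B (White): max(9, 2, 5) = 9
K (White): max(10, 19, 5) = 19
L (White): max(4, 12, 19) = 19
J (Black): min(19, 19) = 19
N (White): max(5, 16, 10) = 16
M (Black): min(16, 12) = 12
I (White): max(19, 12, 10) = 19
Root (Black): min(9, 19) = 9

9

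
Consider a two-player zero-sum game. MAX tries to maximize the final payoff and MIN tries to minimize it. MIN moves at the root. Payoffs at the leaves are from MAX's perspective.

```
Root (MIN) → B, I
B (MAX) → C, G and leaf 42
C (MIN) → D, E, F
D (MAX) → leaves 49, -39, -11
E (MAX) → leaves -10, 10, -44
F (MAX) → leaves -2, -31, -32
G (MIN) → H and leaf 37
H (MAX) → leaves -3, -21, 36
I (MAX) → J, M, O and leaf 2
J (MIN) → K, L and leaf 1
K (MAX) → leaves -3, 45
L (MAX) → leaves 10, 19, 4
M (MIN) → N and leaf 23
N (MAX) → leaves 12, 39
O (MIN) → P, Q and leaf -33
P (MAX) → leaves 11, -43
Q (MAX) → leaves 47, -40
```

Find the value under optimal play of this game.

23

D (MAX): max(49, -39, -11) = 49
E (MAX): max(-10, 10, -44) = 10
F (MAX): max(-2, -31, -32) = -2
C (MIN): min(49, 10, -2) = -2
H (MAX): max(-3, -21, 36) = 36
G (MIN): min(36, 37) = 36
B (MAX): max(-2, 36, 42) = 42
K (MAX): max(-3, 45) = 45
L (MAX): max(10, 19, 4) = 19
J (MIN): min(45, 19, 1) = 1
N (MAX): max(12, 39) = 39
M (MIN): min(39, 23) = 23
P (MAX): max(11, -43) = 11
Q (MAX): max(47, -40) = 47
O (MIN): min(11, 47, -33) = -33
I (MAX): max(1, 23, -33, 2) = 23
Root (MIN): min(42, 23) = 23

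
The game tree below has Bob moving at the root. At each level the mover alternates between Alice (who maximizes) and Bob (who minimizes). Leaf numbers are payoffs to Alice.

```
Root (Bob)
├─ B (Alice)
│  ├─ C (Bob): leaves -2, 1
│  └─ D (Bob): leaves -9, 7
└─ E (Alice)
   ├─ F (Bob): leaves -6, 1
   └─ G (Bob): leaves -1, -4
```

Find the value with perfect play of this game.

-4

C (Bob): min(-2, 1) = -2
D (Bob): min(-9, 7) = -9
B (Alice): max(-2, -9) = -2
F (Bob): min(-6, 1) = -6
G (Bob): min(-1, -4) = -4
E (Alice): max(-6, -4) = -4
Root (Bob): min(-2, -4) = -4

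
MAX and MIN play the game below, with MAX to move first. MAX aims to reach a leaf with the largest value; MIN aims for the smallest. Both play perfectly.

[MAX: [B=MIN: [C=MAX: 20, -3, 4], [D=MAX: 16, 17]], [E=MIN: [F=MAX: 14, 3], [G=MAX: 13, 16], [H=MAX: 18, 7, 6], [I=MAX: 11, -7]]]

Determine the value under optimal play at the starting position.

17

C (MAX): max(20, -3, 4) = 20
D (MAX): max(16, 17) = 17
B (MIN): min(20, 17) = 17
F (MAX): max(14, 3) = 14
G (MAX): max(13, 16) = 16
H (MAX): max(18, 7, 6) = 18
I (MAX): max(11, -7) = 11
E (MIN): min(14, 16, 18, 11) = 11
Root (MAX): max(17, 11) = 17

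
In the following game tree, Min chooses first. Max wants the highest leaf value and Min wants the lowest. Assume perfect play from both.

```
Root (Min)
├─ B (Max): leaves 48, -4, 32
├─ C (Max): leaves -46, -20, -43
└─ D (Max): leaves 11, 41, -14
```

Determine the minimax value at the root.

B (Max): max(48, -4, 32) = 48
C (Max): max(-46, -20, -43) = -20
D (Max): max(11, 41, -14) = 41
Root (Min): min(48, -20, 41) = -20

-20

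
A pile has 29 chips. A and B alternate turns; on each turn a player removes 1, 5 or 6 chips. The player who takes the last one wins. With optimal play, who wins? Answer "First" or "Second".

Compute winning (W) and losing (L) positions by backward induction:
i:   0  1  2  3  4  5  6  7  8  9 10 11 12 13 14 15 16 17 18 19 20 21 22 23 24 25 26 27 28 29
     L  W  L  W  L  W  W  W  W  W  W  L  W  L  W  L  W  W  W  W  W  W  L  W  L  W  L  W  W  W
Position 29 is W, so the first player wins.

First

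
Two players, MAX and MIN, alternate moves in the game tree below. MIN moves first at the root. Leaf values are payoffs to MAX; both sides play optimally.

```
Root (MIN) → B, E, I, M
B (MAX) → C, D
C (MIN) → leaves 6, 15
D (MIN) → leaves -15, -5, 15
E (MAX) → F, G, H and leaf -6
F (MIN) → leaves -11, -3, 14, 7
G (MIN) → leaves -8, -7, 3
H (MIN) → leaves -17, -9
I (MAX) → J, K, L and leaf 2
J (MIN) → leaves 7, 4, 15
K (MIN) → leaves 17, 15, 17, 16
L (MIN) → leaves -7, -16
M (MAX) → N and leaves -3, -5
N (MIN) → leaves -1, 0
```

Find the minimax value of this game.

C (MIN): min(6, 15) = 6
D (MIN): min(-15, -5, 15) = -15
B (MAX): max(6, -15) = 6
F (MIN): min(-11, -3, 14, 7) = -11
G (MIN): min(-8, -7, 3) = -8
H (MIN): min(-17, -9) = -17
E (MAX): max(-11, -8, -17, -6) = -6
J (MIN): min(7, 4, 15) = 4
K (MIN): min(17, 15, 17, 16) = 15
L (MIN): min(-7, -16) = -16
I (MAX): max(4, 15, -16, 2) = 15
N (MIN): min(-1, 0) = -1
M (MAX): max(-1, -3, -5) = -1
Root (MIN): min(6, -6, 15, -1) = -6

-6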